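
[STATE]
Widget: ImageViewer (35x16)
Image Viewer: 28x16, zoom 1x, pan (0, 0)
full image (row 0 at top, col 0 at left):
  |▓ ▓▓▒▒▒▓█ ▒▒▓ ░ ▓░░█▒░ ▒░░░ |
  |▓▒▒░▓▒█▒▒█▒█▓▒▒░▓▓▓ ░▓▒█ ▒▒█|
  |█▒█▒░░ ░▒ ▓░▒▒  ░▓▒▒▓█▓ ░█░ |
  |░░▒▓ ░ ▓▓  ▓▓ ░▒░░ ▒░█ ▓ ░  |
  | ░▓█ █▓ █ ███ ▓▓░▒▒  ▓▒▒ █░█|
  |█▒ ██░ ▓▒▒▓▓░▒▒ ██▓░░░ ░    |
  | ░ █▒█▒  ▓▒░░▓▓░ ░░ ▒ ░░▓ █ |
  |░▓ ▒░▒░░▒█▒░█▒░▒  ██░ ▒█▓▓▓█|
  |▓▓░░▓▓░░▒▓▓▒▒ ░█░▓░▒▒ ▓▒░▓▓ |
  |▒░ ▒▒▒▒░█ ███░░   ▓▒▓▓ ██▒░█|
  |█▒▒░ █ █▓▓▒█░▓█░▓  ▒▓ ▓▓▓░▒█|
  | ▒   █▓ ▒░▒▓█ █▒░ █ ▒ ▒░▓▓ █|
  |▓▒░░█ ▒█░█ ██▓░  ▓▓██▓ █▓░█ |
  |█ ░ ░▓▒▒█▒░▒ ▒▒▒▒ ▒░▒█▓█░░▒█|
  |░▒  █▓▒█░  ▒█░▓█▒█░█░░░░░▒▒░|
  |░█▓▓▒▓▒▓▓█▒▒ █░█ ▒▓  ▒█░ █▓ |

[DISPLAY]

▓ ▓▓▒▒▒▓█ ▒▒▓ ░ ▓░░█▒░ ▒░░░        
▓▒▒░▓▒█▒▒█▒█▓▒▒░▓▓▓ ░▓▒█ ▒▒█       
█▒█▒░░ ░▒ ▓░▒▒  ░▓▒▒▓█▓ ░█░        
░░▒▓ ░ ▓▓  ▓▓ ░▒░░ ▒░█ ▓ ░         
 ░▓█ █▓ █ ███ ▓▓░▒▒  ▓▒▒ █░█       
█▒ ██░ ▓▒▒▓▓░▒▒ ██▓░░░ ░           
 ░ █▒█▒  ▓▒░░▓▓░ ░░ ▒ ░░▓ █        
░▓ ▒░▒░░▒█▒░█▒░▒  ██░ ▒█▓▓▓█       
▓▓░░▓▓░░▒▓▓▒▒ ░█░▓░▒▒ ▓▒░▓▓        
▒░ ▒▒▒▒░█ ███░░   ▓▒▓▓ ██▒░█       
█▒▒░ █ █▓▓▒█░▓█░▓  ▒▓ ▓▓▓░▒█       
 ▒   █▓ ▒░▒▓█ █▒░ █ ▒ ▒░▓▓ █       
▓▒░░█ ▒█░█ ██▓░  ▓▓██▓ █▓░█        
█ ░ ░▓▒▒█▒░▒ ▒▒▒▒ ▒░▒█▓█░░▒█       
░▒  █▓▒█░  ▒█░▓█▒█░█░░░░░▒▒░       
░█▓▓▒▓▒▓▓█▒▒ █░█ ▒▓  ▒█░ █▓        


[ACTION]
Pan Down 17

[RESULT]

                                   
                                   
                                   
                                   
                                   
                                   
                                   
                                   
                                   
                                   
                                   
                                   
                                   
                                   
                                   
                                   


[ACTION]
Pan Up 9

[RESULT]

▓▓░░▓▓░░▒▓▓▒▒ ░█░▓░▒▒ ▓▒░▓▓        
▒░ ▒▒▒▒░█ ███░░   ▓▒▓▓ ██▒░█       
█▒▒░ █ █▓▓▒█░▓█░▓  ▒▓ ▓▓▓░▒█       
 ▒   █▓ ▒░▒▓█ █▒░ █ ▒ ▒░▓▓ █       
▓▒░░█ ▒█░█ ██▓░  ▓▓██▓ █▓░█        
█ ░ ░▓▒▒█▒░▒ ▒▒▒▒ ▒░▒█▓█░░▒█       
░▒  █▓▒█░  ▒█░▓█▒█░█░░░░░▒▒░       
░█▓▓▒▓▒▓▓█▒▒ █░█ ▒▓  ▒█░ █▓        
                                   
                                   
                                   
                                   
                                   
                                   
                                   
                                   


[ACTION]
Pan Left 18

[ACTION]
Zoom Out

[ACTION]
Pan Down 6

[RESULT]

░▒  █▓▒█░  ▒█░▓█▒█░█░░░░░▒▒░       
░█▓▓▒▓▒▓▓█▒▒ █░█ ▒▓  ▒█░ █▓        
                                   
                                   
                                   
                                   
                                   
                                   
                                   
                                   
                                   
                                   
                                   
                                   
                                   
                                   


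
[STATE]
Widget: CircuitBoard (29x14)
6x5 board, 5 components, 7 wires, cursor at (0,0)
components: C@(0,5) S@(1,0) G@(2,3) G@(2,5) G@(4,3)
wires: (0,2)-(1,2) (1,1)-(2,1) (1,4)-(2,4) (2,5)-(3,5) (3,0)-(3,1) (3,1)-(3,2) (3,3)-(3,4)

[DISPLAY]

   0 1 2 3 4 5               
0  [.]      ·           C    
            │                
1   S   ·   ·       ·        
        │           │        
2       ·       G   ·   G    
                        │    
3   · ─ · ─ ·   · ─ ·   ·    
                             
4               G            
Cursor: (0,0)                
                             
                             
                             


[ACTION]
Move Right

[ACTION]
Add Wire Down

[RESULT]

   0 1 2 3 4 5               
0      [.]  ·           C    
        │   │                
1   S   ·   ·       ·        
        │           │        
2       ·       G   ·   G    
                        │    
3   · ─ · ─ ·   · ─ ·   ·    
                             
4               G            
Cursor: (0,1)                
                             
                             
                             


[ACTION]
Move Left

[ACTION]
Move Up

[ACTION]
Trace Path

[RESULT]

   0 1 2 3 4 5               
0  [.]  ·   ·           C    
        │   │                
1   S   ·   ·       ·        
        │           │        
2       ·       G   ·   G    
                        │    
3   · ─ · ─ ·   · ─ ·   ·    
                             
4               G            
Cursor: (0,0)  Trace: No conn
                             
                             
                             


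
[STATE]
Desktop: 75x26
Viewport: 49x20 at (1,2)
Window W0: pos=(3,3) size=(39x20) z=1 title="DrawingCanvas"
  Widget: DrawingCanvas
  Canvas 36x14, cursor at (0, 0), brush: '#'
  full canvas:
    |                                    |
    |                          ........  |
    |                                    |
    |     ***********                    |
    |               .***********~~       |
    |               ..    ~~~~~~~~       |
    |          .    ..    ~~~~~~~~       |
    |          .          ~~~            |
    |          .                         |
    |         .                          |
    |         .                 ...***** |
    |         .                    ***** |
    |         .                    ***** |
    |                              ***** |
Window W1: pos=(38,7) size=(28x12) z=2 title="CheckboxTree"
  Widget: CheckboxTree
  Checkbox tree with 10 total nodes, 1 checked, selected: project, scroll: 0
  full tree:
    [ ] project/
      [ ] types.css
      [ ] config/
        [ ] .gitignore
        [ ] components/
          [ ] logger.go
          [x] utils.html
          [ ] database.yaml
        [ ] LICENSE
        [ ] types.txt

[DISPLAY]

                                                 
  ┏━━━━━━━━━━━━━━━━━━━━━━━━━━━━━━━━━━━━━┓        
  ┃ DrawingCanvas                       ┃        
  ┠─────────────────────────────────────┨        
  ┃+                                    ┃        
  ┃                          ........┏━━━━━━━━━━━
  ┃                                  ┃ CheckboxTr
  ┃     ***********                  ┠───────────
  ┃               .***********~~     ┃>[-] projec
  ┃               ..    ~~~~~~~~     ┃   [ ] type
  ┃          .    ..    ~~~~~~~~     ┃   [-] conf
  ┃          .          ~~~          ┃     [ ] .g
  ┃          .                       ┃     [-] co
  ┃         .                        ┃       [ ] 
  ┃         .                 ...****┃       [x] 
  ┃         .                    ****┃       [ ] 
  ┃         .                    ****┗━━━━━━━━━━━
  ┃                              *****  ┃        
  ┃                                     ┃        
  ┃                                     ┃        


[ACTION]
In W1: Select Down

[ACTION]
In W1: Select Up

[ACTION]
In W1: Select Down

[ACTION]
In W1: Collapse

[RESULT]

                                                 
  ┏━━━━━━━━━━━━━━━━━━━━━━━━━━━━━━━━━━━━━┓        
  ┃ DrawingCanvas                       ┃        
  ┠─────────────────────────────────────┨        
  ┃+                                    ┃        
  ┃                          ........┏━━━━━━━━━━━
  ┃                                  ┃ CheckboxTr
  ┃     ***********                  ┠───────────
  ┃               .***********~~     ┃ [-] projec
  ┃               ..    ~~~~~~~~     ┃>  [ ] type
  ┃          .    ..    ~~~~~~~~     ┃   [-] conf
  ┃          .          ~~~          ┃     [ ] .g
  ┃          .                       ┃     [-] co
  ┃         .                        ┃       [ ] 
  ┃         .                 ...****┃       [x] 
  ┃         .                    ****┃       [ ] 
  ┃         .                    ****┗━━━━━━━━━━━
  ┃                              *****  ┃        
  ┃                                     ┃        
  ┃                                     ┃        


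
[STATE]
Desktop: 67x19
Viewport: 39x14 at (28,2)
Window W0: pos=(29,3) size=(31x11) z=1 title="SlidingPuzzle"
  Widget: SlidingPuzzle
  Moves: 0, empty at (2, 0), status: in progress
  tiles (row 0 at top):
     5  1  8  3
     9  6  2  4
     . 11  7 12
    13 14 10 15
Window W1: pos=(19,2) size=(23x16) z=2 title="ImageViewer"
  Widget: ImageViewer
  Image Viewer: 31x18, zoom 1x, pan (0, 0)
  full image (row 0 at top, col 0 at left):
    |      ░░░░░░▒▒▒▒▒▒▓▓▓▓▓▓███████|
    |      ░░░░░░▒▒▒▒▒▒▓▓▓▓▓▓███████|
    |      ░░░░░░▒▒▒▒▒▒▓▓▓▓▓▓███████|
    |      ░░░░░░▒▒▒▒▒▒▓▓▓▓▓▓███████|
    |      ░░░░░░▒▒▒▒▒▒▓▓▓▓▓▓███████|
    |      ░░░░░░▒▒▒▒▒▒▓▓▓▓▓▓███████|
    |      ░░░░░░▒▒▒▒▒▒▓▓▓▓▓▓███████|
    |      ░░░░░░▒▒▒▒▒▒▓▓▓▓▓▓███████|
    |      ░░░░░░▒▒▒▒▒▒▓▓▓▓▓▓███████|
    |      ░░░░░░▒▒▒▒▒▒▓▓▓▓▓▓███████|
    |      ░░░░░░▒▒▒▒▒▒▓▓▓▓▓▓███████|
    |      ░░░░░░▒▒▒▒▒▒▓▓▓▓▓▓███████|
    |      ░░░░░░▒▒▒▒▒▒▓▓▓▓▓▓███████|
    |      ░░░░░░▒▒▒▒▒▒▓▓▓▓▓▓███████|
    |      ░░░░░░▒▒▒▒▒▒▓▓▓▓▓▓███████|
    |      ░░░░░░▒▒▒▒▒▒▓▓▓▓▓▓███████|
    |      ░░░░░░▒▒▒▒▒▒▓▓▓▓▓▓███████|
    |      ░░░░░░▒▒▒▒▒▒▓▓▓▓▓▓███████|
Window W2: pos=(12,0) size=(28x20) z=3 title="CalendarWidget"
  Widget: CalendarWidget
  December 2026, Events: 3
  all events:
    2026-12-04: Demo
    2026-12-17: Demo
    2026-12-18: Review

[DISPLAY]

───────────┨━┓                         
2026       ┃ ┃━━━━━━━━━━━━━━━━━┓       
Sa Su      ┃─┨le               ┃       
  5  6     ┃▓┃─────────────────┨       
12 13      ┃▓┃───┬────┐        ┃       
* 19 20    ┃▓┃ 8 │  3 │        ┃       
26 27      ┃▓┃───┼────┤        ┃       
           ┃▓┃ 2 │  4 │        ┃       
           ┃▓┃───┼────┤        ┃       
           ┃▓┃ 7 │ 12 │        ┃       
           ┃▓┃───┼────┤        ┃       
           ┃▓┃━━━━━━━━━━━━━━━━━┛       
           ┃▓┃                         
           ┃▓┃                         


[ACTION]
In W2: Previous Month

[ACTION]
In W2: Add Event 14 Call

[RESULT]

───────────┨━┓                         
2026       ┃ ┃━━━━━━━━━━━━━━━━━┓       
Sa Su      ┃─┨le               ┃       
    1      ┃▓┃─────────────────┨       
 7  8      ┃▓┃───┬────┐        ┃       
14* 15     ┃▓┃ 8 │  3 │        ┃       
21 22      ┃▓┃───┼────┤        ┃       
28 29      ┃▓┃ 2 │  4 │        ┃       
           ┃▓┃───┼────┤        ┃       
           ┃▓┃ 7 │ 12 │        ┃       
           ┃▓┃───┼────┤        ┃       
           ┃▓┃━━━━━━━━━━━━━━━━━┛       
           ┃▓┃                         
           ┃▓┃                         


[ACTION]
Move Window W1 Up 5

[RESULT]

───────────┨─┨                         
2026       ┃▓┃━━━━━━━━━━━━━━━━━┓       
Sa Su      ┃▓┃le               ┃       
    1      ┃▓┃─────────────────┨       
 7  8      ┃▓┃───┬────┐        ┃       
14* 15     ┃▓┃ 8 │  3 │        ┃       
21 22      ┃▓┃───┼────┤        ┃       
28 29      ┃▓┃ 2 │  4 │        ┃       
           ┃▓┃───┼────┤        ┃       
           ┃▓┃ 7 │ 12 │        ┃       
           ┃▓┃───┼────┤        ┃       
           ┃▓┃━━━━━━━━━━━━━━━━━┛       
           ┃▓┃                         
           ┃━┛                         


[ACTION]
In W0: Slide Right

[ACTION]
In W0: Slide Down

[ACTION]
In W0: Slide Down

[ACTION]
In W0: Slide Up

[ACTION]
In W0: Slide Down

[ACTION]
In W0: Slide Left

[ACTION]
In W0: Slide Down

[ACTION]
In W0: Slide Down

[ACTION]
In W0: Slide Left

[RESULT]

───────────┨─┨                         
2026       ┃▓┃━━━━━━━━━━━━━━━━━┓       
Sa Su      ┃▓┃le               ┃       
    1      ┃▓┃─────────────────┨       
 7  8      ┃▓┃───┬────┐        ┃       
14* 15     ┃▓┃   │  3 │        ┃       
21 22      ┃▓┃───┼────┤        ┃       
28 29      ┃▓┃ 2 │  4 │        ┃       
           ┃▓┃───┼────┤        ┃       
           ┃▓┃ 7 │ 12 │        ┃       
           ┃▓┃───┼────┤        ┃       
           ┃▓┃━━━━━━━━━━━━━━━━━┛       
           ┃▓┃                         
           ┃━┛                         


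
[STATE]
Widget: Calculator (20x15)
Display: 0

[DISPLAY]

                   0
┌───┬───┬───┬───┐   
│ 7 │ 8 │ 9 │ ÷ │   
├───┼───┼───┼───┤   
│ 4 │ 5 │ 6 │ × │   
├───┼───┼───┼───┤   
│ 1 │ 2 │ 3 │ - │   
├───┼───┼───┼───┤   
│ 0 │ . │ = │ + │   
├───┼───┼───┼───┤   
│ C │ MC│ MR│ M+│   
└───┴───┴───┴───┘   
                    
                    
                    


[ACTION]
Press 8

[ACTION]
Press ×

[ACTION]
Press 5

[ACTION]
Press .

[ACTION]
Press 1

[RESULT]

                 5.1
┌───┬───┬───┬───┐   
│ 7 │ 8 │ 9 │ ÷ │   
├───┼───┼───┼───┤   
│ 4 │ 5 │ 6 │ × │   
├───┼───┼───┼───┤   
│ 1 │ 2 │ 3 │ - │   
├───┼───┼───┼───┤   
│ 0 │ . │ = │ + │   
├───┼───┼───┼───┤   
│ C │ MC│ MR│ M+│   
└───┴───┴───┴───┘   
                    
                    
                    


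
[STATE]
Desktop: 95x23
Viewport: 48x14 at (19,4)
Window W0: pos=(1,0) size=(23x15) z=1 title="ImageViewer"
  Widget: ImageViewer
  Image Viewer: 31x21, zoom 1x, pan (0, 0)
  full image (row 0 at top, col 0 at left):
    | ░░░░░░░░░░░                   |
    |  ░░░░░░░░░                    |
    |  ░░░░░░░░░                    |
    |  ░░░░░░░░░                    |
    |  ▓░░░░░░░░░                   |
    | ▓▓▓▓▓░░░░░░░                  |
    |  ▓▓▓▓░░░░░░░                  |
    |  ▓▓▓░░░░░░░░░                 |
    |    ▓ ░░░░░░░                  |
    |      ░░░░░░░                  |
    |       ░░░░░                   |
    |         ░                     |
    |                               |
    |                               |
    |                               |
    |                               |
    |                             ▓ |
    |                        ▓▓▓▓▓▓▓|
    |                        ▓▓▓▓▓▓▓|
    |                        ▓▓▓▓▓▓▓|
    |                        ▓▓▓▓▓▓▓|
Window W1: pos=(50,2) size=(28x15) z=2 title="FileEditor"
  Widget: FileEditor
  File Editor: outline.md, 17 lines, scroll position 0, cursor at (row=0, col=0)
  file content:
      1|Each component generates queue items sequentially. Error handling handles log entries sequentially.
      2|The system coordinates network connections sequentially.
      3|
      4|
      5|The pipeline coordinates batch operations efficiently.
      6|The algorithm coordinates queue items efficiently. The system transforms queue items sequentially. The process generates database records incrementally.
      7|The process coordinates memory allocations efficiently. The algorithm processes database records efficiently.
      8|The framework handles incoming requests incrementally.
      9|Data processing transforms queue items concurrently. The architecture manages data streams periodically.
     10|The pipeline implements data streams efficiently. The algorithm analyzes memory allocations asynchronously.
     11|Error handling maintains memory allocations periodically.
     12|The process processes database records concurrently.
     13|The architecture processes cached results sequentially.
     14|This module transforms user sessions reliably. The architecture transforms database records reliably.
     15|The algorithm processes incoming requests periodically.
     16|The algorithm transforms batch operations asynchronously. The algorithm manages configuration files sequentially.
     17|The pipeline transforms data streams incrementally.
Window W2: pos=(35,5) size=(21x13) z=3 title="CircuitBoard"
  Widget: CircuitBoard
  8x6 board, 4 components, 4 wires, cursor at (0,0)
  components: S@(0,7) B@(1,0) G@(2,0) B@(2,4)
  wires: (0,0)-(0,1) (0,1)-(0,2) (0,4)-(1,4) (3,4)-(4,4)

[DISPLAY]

    ┃                          ┠────────────────
    ┃           ┏━━━━━━━━━━━━━━━━━━━┓component g
    ┃           ┃ CircuitBoard      ┃ystem coord
    ┃           ┠───────────────────┨           
    ┃           ┃   0 1 2 3 4 5 6 7 ┃           
    ┃           ┃0  [.]─ · ─ ·      ┃ipeline coo
    ┃           ┃                   ┃lgorithm co
    ┃           ┃1   B              ┃rocess coor
    ┃           ┃                   ┃ramework ha
    ┃           ┃2   G              ┃processing 
━━━━┛           ┃                   ┃ipeline imp
                ┃3                  ┃ handling m
                ┃                   ┃━━━━━━━━━━━
                ┗━━━━━━━━━━━━━━━━━━━┛           


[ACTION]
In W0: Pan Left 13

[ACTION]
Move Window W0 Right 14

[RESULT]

░░░░░░░░          ┃            ┠────────────────
░░░░░░░░        ┏━━━━━━━━━━━━━━━━━━━┓component g
░░░░░░░░        ┃ CircuitBoard      ┃ystem coord
░░░░░░░░░       ┠───────────────────┨           
▓▓▓░░░░░░░      ┃   0 1 2 3 4 5 6 7 ┃           
▓▓▓░░░░░░░      ┃0  [.]─ · ─ ·      ┃ipeline coo
▓▓░░░░░░░░░     ┃                   ┃lgorithm co
 ▓ ░░░░░░░      ┃1   B              ┃rocess coor
   ░░░░░░░      ┃                   ┃ramework ha
    ░░░░░       ┃2   G              ┃processing 
━━━━━━━━━━━━━━━━┃                   ┃ipeline imp
                ┃3                  ┃ handling m
                ┃                   ┃━━━━━━━━━━━
                ┗━━━━━━━━━━━━━━━━━━━┛           


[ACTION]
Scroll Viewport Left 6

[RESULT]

  ┃  ░░░░░░░░░          ┃            ┠──────────
  ┃  ░░░░░░░░░        ┏━━━━━━━━━━━━━━━━━━━┓compo
  ┃  ░░░░░░░░░        ┃ CircuitBoard      ┃ystem
  ┃  ▓░░░░░░░░░       ┠───────────────────┨     
  ┃ ▓▓▓▓▓░░░░░░░      ┃   0 1 2 3 4 5 6 7 ┃     
  ┃  ▓▓▓▓░░░░░░░      ┃0  [.]─ · ─ ·      ┃ipeli
  ┃  ▓▓▓░░░░░░░░░     ┃                   ┃lgori
  ┃    ▓ ░░░░░░░      ┃1   B              ┃roces
  ┃      ░░░░░░░      ┃                   ┃ramew
  ┃       ░░░░░       ┃2   G              ┃proce
  ┗━━━━━━━━━━━━━━━━━━━┃                   ┃ipeli
                      ┃3                  ┃ hand
                      ┃                   ┃━━━━━
                      ┗━━━━━━━━━━━━━━━━━━━┛     


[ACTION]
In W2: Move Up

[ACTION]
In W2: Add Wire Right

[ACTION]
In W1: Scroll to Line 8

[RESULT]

  ┃  ░░░░░░░░░          ┃            ┠──────────
  ┃  ░░░░░░░░░        ┏━━━━━━━━━━━━━━━━━━━┓roces
  ┃  ░░░░░░░░░        ┃ CircuitBoard      ┃ramew
  ┃  ▓░░░░░░░░░       ┠───────────────────┨proce
  ┃ ▓▓▓▓▓░░░░░░░      ┃   0 1 2 3 4 5 6 7 ┃ipeli
  ┃  ▓▓▓▓░░░░░░░      ┃0  [.]─ · ─ ·      ┃ hand
  ┃  ▓▓▓░░░░░░░░░     ┃                   ┃roces
  ┃    ▓ ░░░░░░░      ┃1   B              ┃rchit
  ┃      ░░░░░░░      ┃                   ┃modul
  ┃       ░░░░░       ┃2   G              ┃lgori
  ┗━━━━━━━━━━━━━━━━━━━┃                   ┃lgori
                      ┃3                  ┃ipeli
                      ┃                   ┃━━━━━
                      ┗━━━━━━━━━━━━━━━━━━━┛     


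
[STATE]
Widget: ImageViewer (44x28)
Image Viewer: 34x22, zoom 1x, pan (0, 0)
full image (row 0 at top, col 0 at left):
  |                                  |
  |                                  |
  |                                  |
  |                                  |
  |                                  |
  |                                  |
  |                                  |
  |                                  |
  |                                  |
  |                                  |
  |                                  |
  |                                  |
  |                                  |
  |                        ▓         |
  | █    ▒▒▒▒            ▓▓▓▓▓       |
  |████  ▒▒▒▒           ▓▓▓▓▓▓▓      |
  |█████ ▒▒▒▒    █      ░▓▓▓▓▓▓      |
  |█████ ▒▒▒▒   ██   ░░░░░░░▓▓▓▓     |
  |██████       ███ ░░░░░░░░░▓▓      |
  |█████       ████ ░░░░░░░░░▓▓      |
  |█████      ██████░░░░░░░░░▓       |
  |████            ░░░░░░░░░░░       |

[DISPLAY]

                                            
                                            
                                            
                                            
                                            
                                            
                                            
                                            
                                            
                                            
                                            
                                            
                                            
                        ▓                   
 █    ▒▒▒▒            ▓▓▓▓▓                 
████  ▒▒▒▒           ▓▓▓▓▓▓▓                
█████ ▒▒▒▒    █      ░▓▓▓▓▓▓                
█████ ▒▒▒▒   ██   ░░░░░░░▓▓▓▓               
██████       ███ ░░░░░░░░░▓▓                
█████       ████ ░░░░░░░░░▓▓                
█████      ██████░░░░░░░░░▓                 
████            ░░░░░░░░░░░                 
                                            
                                            
                                            
                                            
                                            
                                            


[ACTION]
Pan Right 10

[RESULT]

                                            
                                            
                                            
                                            
                                            
                                            
                                            
                                            
                                            
                                            
                                            
                                            
                                            
              ▓                             
            ▓▓▓▓▓                           
           ▓▓▓▓▓▓▓                          
    █      ░▓▓▓▓▓▓                          
   ██   ░░░░░░░▓▓▓▓                         
   ███ ░░░░░░░░░▓▓                          
  ████ ░░░░░░░░░▓▓                          
 ██████░░░░░░░░░▓                           
      ░░░░░░░░░░░                           
                                            
                                            
                                            
                                            
                                            
                                            


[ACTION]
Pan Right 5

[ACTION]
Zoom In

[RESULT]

                                            
                                            
                                            
                                            
                                            
                                            
                                            
                                            
                                            
                                            
                                            
                                            
                                            
                                            
                                            
                                            
                                            
                                            
                                            
                                            
                                            
                                            
                                            
                                            
                                            
                                            
                                 ▓▓         
                                 ▓▓         


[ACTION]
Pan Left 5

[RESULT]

                                            
                                            
                                            
                                            
                                            
                                            
                                            
                                            
                                            
                                            
                                            
                                            
                                            
                                            
                                            
                                            
                                            
                                            
                                            
                                            
                                            
                                            
                                            
                                            
                                            
                                            
                                      ▓▓    
                                      ▓▓    


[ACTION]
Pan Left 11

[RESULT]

                                            
                                            
                                            
                                            
                                            
                                            
                                            
                                            
                                            
                                            
                                            
                                            
                                            
                                            
                                            
                                            
                                            
                                            
                                            
                                            
                                            
                                            
                                            
                                            
                                            
                                            
                                            
                                            


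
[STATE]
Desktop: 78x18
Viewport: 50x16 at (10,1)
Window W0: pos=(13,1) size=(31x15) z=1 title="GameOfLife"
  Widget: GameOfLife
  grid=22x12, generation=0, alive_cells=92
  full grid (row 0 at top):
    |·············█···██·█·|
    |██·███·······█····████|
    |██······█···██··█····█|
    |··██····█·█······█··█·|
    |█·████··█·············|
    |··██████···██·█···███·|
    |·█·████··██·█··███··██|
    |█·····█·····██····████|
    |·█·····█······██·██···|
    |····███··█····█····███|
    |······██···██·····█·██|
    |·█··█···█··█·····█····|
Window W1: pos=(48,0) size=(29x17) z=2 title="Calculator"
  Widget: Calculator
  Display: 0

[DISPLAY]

   ┏━━━━━━━━━━━━━━━━━━━━━━━━━━━━━┓    ┃ Calculator
   ┃ GameOfLife                  ┃    ┠───────────
   ┠─────────────────────────────┨    ┃           
   ┃Gen: 0                       ┃    ┃┌───┬───┬──
   ┃██·███·······█····████       ┃    ┃│ 7 │ 8 │ 9
   ┃██······█···██··█····█       ┃    ┃├───┼───┼──
   ┃··██····█·█······█··█·       ┃    ┃│ 4 │ 5 │ 6
   ┃█·████··█·············       ┃    ┃├───┼───┼──
   ┃··██████···██·█···███·       ┃    ┃│ 1 │ 2 │ 3
   ┃·█·████··██·█··███··██       ┃    ┃├───┼───┼──
   ┃█·····█·····██····████       ┃    ┃│ 0 │ . │ =
   ┃·█·····█······██·██···       ┃    ┃├───┼───┼──
   ┃····███··█····█····███       ┃    ┃│ C │ MC│ M
   ┃······██···██·····█·██       ┃    ┃└───┴───┴──
   ┗━━━━━━━━━━━━━━━━━━━━━━━━━━━━━┛    ┃           
                                      ┗━━━━━━━━━━━


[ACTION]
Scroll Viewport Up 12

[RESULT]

                                      ┏━━━━━━━━━━━
   ┏━━━━━━━━━━━━━━━━━━━━━━━━━━━━━┓    ┃ Calculator
   ┃ GameOfLife                  ┃    ┠───────────
   ┠─────────────────────────────┨    ┃           
   ┃Gen: 0                       ┃    ┃┌───┬───┬──
   ┃██·███·······█····████       ┃    ┃│ 7 │ 8 │ 9
   ┃██······█···██··█····█       ┃    ┃├───┼───┼──
   ┃··██····█·█······█··█·       ┃    ┃│ 4 │ 5 │ 6
   ┃█·████··█·············       ┃    ┃├───┼───┼──
   ┃··██████···██·█···███·       ┃    ┃│ 1 │ 2 │ 3
   ┃·█·████··██·█··███··██       ┃    ┃├───┼───┼──
   ┃█·····█·····██····████       ┃    ┃│ 0 │ . │ =
   ┃·█·····█······██·██···       ┃    ┃├───┼───┼──
   ┃····███··█····█····███       ┃    ┃│ C │ MC│ M
   ┃······██···██·····█·██       ┃    ┃└───┴───┴──
   ┗━━━━━━━━━━━━━━━━━━━━━━━━━━━━━┛    ┃           


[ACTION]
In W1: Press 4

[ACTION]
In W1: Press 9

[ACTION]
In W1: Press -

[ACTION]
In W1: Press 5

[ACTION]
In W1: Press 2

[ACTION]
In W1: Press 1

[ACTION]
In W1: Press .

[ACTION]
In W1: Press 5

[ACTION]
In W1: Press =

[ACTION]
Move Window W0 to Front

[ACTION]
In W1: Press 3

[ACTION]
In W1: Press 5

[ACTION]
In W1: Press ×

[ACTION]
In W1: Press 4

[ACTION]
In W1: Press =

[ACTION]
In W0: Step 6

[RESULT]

                                      ┏━━━━━━━━━━━
   ┏━━━━━━━━━━━━━━━━━━━━━━━━━━━━━┓    ┃ Calculator
   ┃ GameOfLife                  ┃    ┠───────────
   ┠─────────────────────────────┨    ┃           
   ┃Gen: 6                       ┃    ┃┌───┬───┬──
   ┃·██··········██····█··       ┃    ┃│ 7 │ 8 │ 9
   ┃············█··█··█··█       ┃    ┃├───┼───┼──
   ┃·················█···█       ┃    ┃│ 4 │ 5 │ 6
   ┃···········█······█·█·       ┃    ┃├───┼───┼──
   ┃·█··········█·········       ┃    ┃│ 1 │ 2 │ 3
   ┃█·█···················       ┃    ┃├───┼───┼──
   ┃···█··█···············       ┃    ┃│ 0 │ . │ =
   ┃█·██···█··············       ┃    ┃├───┼───┼──
   ┃·█·█·█················       ┃    ┃│ C │ MC│ M
   ┃·····█················       ┃    ┃└───┴───┴──
   ┗━━━━━━━━━━━━━━━━━━━━━━━━━━━━━┛    ┃           


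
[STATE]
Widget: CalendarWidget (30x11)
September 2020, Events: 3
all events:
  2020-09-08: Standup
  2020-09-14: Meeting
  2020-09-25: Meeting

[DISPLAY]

        September 2020        
Mo Tu We Th Fr Sa Su          
    1  2  3  4  5  6          
 7  8*  9 10 11 12 13         
14* 15 16 17 18 19 20         
21 22 23 24 25* 26 27         
28 29 30                      
                              
                              
                              
                              


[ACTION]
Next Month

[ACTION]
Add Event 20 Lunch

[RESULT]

         October 2020         
Mo Tu We Th Fr Sa Su          
          1  2  3  4          
 5  6  7  8  9 10 11          
12 13 14 15 16 17 18          
19 20* 21 22 23 24 25         
26 27 28 29 30 31             
                              
                              
                              
                              


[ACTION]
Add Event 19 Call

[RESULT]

         October 2020         
Mo Tu We Th Fr Sa Su          
          1  2  3  4          
 5  6  7  8  9 10 11          
12 13 14 15 16 17 18          
19* 20* 21 22 23 24 25        
26 27 28 29 30 31             
                              
                              
                              
                              


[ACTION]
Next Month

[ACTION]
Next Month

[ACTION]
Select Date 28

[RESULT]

        December 2020         
Mo Tu We Th Fr Sa Su          
    1  2  3  4  5  6          
 7  8  9 10 11 12 13          
14 15 16 17 18 19 20          
21 22 23 24 25 26 27          
[28] 29 30 31                 
                              
                              
                              
                              
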